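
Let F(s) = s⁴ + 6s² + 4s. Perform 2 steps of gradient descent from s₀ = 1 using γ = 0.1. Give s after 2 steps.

0.2

F′(s) = 4s³ + 12s + 4
s₁ = 1 − 0.1·20 = -1
s₂ = -1 − 0.1·(-12) = 0.2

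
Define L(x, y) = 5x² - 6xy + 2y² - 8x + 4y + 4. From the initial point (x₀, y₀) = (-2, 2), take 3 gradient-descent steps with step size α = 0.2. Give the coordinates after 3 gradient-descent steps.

∇L = (10x - 6y - 8, -6x + 4y + 4)
Step 1: at (-2, 2), ∇L = (-40, 24) → (-2, 2) − 0.2·(-40, 24) = (6, -2.8)
Step 2: at (6, -2.8), ∇L = (68.8, -43.2) → (6, -2.8) − 0.2·(68.8, -43.2) = (-7.76, 5.84)
Step 3: at (-7.76, 5.84), ∇L = (-120.64, 73.92) → (-7.76, 5.84) − 0.2·(-120.64, 73.92) = (16.368, -8.944)

(16.368, -8.944)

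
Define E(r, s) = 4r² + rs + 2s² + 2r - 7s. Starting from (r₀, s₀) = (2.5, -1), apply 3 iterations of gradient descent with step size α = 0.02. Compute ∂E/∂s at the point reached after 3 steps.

∇E = (8r + s + 2, r + 4s - 7)
Step 1: at (2.5, -1), ∇E = (21, -8.5) → (2.5, -1) − 0.02·(21, -8.5) = (2.08, -0.83)
Step 2: at (2.08, -0.83), ∇E = (17.81, -8.24) → (2.08, -0.83) − 0.02·(17.81, -8.24) = (1.7238, -0.6652)
Step 3: at (1.7238, -0.6652), ∇E = (15.1252, -7.937) → (1.7238, -0.6652) − 0.02·(15.1252, -7.937) = (1.421296, -0.50646)
∂E/∂s at (1.421296, -0.50646) = -7.604544

-7.604544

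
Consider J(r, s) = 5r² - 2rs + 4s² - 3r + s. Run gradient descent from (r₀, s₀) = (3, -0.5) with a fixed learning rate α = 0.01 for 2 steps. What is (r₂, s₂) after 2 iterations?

(2.4698, -0.3328)

∇J = (10r - 2s - 3, -2r + 8s + 1)
Step 1: at (3, -0.5), ∇J = (28, -9) → (3, -0.5) − 0.01·(28, -9) = (2.72, -0.41)
Step 2: at (2.72, -0.41), ∇J = (25.02, -7.72) → (2.72, -0.41) − 0.01·(25.02, -7.72) = (2.4698, -0.3328)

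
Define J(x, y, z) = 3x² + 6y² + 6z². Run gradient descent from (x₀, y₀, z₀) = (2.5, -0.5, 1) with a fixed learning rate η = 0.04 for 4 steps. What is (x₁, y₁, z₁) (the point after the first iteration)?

(1.9, -0.26, 0.52)

∇J = (6x, 12y, 12z)
(x₁, y₁, z₁) = (2.5, -0.5, 1) − 0.04·(15, -6, 12) = (1.9, -0.26, 0.52)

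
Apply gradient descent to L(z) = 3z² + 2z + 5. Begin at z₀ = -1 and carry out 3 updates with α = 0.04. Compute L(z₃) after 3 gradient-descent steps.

L′(z) = 6z + 2
Step 1: L′(-1) = -4; z₁ = -1 − 0.04·(-4) = -0.84
Step 2: L′(-0.84) = -3.04; z₂ = -0.84 − 0.04·(-3.04) = -0.7184
Step 3: L′(-0.7184) = -2.3104; z₃ = -0.7184 − 0.04·(-2.3104) = -0.625984
L(-0.625984) = 4.923599904768

4.923599904768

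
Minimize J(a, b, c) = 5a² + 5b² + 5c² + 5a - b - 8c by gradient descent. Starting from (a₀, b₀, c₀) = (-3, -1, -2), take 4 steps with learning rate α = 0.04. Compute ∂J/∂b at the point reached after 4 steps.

∇J = (10a + 5, 10b - 1, 10c - 8)
(a₁, b₁, c₁) = (-3, -1, -2) − 0.04·(-25, -11, -28) = (-2, -0.56, -0.88)
(a₂, b₂, c₂) = (-2, -0.56, -0.88) − 0.04·(-15, -6.6, -16.8) = (-1.4, -0.296, -0.208)
(a₃, b₃, c₃) = (-1.4, -0.296, -0.208) − 0.04·(-9, -3.96, -10.08) = (-1.04, -0.1376, 0.1952)
(a₄, b₄, c₄) = (-1.04, -0.1376, 0.1952) − 0.04·(-5.4, -2.376, -6.048) = (-0.824, -0.04256, 0.43712)
∂J/∂b at (-0.824, -0.04256, 0.43712) = -1.4256

-1.4256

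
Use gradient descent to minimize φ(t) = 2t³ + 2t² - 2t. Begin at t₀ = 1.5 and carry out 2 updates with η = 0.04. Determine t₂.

0.5984

φ′(t) = 6t² + 4t - 2
t₁ = 1.5 − 0.04·17.5 = 0.8
t₂ = 0.8 − 0.04·5.04 = 0.5984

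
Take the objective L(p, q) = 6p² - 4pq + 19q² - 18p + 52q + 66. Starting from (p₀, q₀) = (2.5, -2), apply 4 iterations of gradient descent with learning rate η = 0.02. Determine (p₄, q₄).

(1.5359296, -1.1888512)

∇L = (12p - 4q - 18, -4p + 38q + 52)
(p₁, q₁) = (2.5, -2) − 0.02·(20, -34) = (2.1, -1.32)
(p₂, q₂) = (2.1, -1.32) − 0.02·(12.48, -6.56) = (1.8504, -1.1888)
(p₃, q₃) = (1.8504, -1.1888) − 0.02·(8.96, -0.576) = (1.6712, -1.17728)
(p₄, q₄) = (1.6712, -1.17728) − 0.02·(6.76352, 0.57856) = (1.5359296, -1.1888512)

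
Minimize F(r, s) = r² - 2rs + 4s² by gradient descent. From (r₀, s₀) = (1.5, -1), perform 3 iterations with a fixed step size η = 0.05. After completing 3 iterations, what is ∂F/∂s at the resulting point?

∇F = (2r - 2s, -2r + 8s)
Step 1: at (1.5, -1), ∇F = (5, -11) → (1.5, -1) − 0.05·(5, -11) = (1.25, -0.45)
Step 2: at (1.25, -0.45), ∇F = (3.4, -6.1) → (1.25, -0.45) − 0.05·(3.4, -6.1) = (1.08, -0.145)
Step 3: at (1.08, -0.145), ∇F = (2.45, -3.32) → (1.08, -0.145) − 0.05·(2.45, -3.32) = (0.9575, 0.021)
∂F/∂s at (0.9575, 0.021) = -1.747

-1.747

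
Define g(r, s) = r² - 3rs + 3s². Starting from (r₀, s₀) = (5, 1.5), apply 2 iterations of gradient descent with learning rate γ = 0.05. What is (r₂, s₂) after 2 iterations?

∇g = (2r - 3s, -3r + 6s)
(r₁, s₁) = (5, 1.5) − 0.05·(5.5, -6) = (4.725, 1.8)
(r₂, s₂) = (4.725, 1.8) − 0.05·(4.05, -3.375) = (4.5225, 1.96875)

(4.5225, 1.96875)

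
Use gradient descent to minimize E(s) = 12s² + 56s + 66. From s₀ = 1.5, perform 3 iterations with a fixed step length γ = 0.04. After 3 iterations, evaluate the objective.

0.666667388928

E′(s) = 24s + 56
Step 1: E′(1.5) = 92; s₁ = 1.5 − 0.04·92 = -2.18
Step 2: E′(-2.18) = 3.68; s₂ = -2.18 − 0.04·3.68 = -2.3272
Step 3: E′(-2.3272) = 0.1472; s₃ = -2.3272 − 0.04·0.1472 = -2.333088
E(-2.333088) = 0.666667388928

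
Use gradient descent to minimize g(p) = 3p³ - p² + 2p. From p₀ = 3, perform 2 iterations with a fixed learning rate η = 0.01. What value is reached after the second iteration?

1.807039

g′(p) = 9p² - 2p + 2
Step 1: g′(3) = 77; p₁ = 3 − 0.01·77 = 2.23
Step 2: g′(2.23) = 42.2961; p₂ = 2.23 − 0.01·42.2961 = 1.807039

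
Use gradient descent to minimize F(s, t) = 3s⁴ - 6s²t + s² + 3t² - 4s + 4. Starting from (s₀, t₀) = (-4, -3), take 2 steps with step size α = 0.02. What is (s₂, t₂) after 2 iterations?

∇F = (12s³ - 12st + 2s - 4, -6s² + 6t)
Step 1: at (-4, -3), ∇F = (-924, -114) → (-4, -3) − 0.02·(-924, -114) = (14.48, -0.72)
Step 2: at (14.48, -0.72), ∇F = (36582.395904, -1262.3424) → (14.48, -0.72) − 0.02·(36582.395904, -1262.3424) = (-717.16791808, 24.526848)

(-717.16791808, 24.526848)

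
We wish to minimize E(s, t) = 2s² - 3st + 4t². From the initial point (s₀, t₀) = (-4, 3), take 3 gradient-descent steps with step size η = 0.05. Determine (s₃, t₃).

∇E = (4s - 3t, -3s + 8t)
Step 1: at (-4, 3), ∇E = (-25, 36) → (-4, 3) − 0.05·(-25, 36) = (-2.75, 1.2)
Step 2: at (-2.75, 1.2), ∇E = (-14.6, 17.85) → (-2.75, 1.2) − 0.05·(-14.6, 17.85) = (-2.02, 0.3075)
Step 3: at (-2.02, 0.3075), ∇E = (-9.0025, 8.52) → (-2.02, 0.3075) − 0.05·(-9.0025, 8.52) = (-1.569875, -0.1185)

(-1.569875, -0.1185)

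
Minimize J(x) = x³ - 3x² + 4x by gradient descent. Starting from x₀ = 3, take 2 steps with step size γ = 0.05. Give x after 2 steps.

J′(x) = 3x² - 6x + 4
Step 1: J′(3) = 13; x₁ = 3 − 0.05·13 = 2.35
Step 2: J′(2.35) = 6.4675; x₂ = 2.35 − 0.05·6.4675 = 2.026625

2.026625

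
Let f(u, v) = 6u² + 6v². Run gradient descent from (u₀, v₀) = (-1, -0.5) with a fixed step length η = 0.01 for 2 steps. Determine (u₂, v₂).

∇f = (12u, 12v)
Step 1: at (-1, -0.5), ∇f = (-12, -6) → (-1, -0.5) − 0.01·(-12, -6) = (-0.88, -0.44)
Step 2: at (-0.88, -0.44), ∇f = (-10.56, -5.28) → (-0.88, -0.44) − 0.01·(-10.56, -5.28) = (-0.7744, -0.3872)

(-0.7744, -0.3872)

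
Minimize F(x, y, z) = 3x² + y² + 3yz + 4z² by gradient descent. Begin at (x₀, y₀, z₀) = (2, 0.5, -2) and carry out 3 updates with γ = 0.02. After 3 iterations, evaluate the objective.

9.813150604704

∇F = (6x, 2y + 3z, 3y + 8z)
Step 1: at (2, 0.5, -2), ∇F = (12, -5, -14.5) → (2, 0.5, -2) − 0.02·(12, -5, -14.5) = (1.76, 0.6, -1.71)
Step 2: at (1.76, 0.6, -1.71), ∇F = (10.56, -3.93, -11.88) → (1.76, 0.6, -1.71) − 0.02·(10.56, -3.93, -11.88) = (1.5488, 0.6786, -1.4724)
Step 3: at (1.5488, 0.6786, -1.4724), ∇F = (9.2928, -3.06, -9.7434) → (1.5488, 0.6786, -1.4724) − 0.02·(9.2928, -3.06, -9.7434) = (1.362944, 0.7398, -1.277532)
F(1.362944, 0.7398, -1.277532) = 9.813150604704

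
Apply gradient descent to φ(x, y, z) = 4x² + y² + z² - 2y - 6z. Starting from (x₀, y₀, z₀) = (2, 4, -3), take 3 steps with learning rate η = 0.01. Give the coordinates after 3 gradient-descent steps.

(1.557376, 3.823576, -2.647152)

∇φ = (8x, 2y - 2, 2z - 6)
(x₁, y₁, z₁) = (2, 4, -3) − 0.01·(16, 6, -12) = (1.84, 3.94, -2.88)
(x₂, y₂, z₂) = (1.84, 3.94, -2.88) − 0.01·(14.72, 5.88, -11.76) = (1.6928, 3.8812, -2.7624)
(x₃, y₃, z₃) = (1.6928, 3.8812, -2.7624) − 0.01·(13.5424, 5.7624, -11.5248) = (1.557376, 3.823576, -2.647152)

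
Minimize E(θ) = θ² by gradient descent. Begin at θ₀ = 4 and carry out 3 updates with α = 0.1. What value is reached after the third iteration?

2.048

E′(θ) = 2θ
Step 1: E′(4) = 8; θ₁ = 4 − 0.1·8 = 3.2
Step 2: E′(3.2) = 6.4; θ₂ = 3.2 − 0.1·6.4 = 2.56
Step 3: E′(2.56) = 5.12; θ₃ = 2.56 − 0.1·5.12 = 2.048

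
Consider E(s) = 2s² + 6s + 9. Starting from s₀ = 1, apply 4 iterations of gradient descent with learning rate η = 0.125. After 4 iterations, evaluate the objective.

4.548828125

E′(s) = 4s + 6
Step 1: E′(1) = 10; s₁ = 1 − 0.125·10 = -0.25
Step 2: E′(-0.25) = 5; s₂ = -0.25 − 0.125·5 = -0.875
Step 3: E′(-0.875) = 2.5; s₃ = -0.875 − 0.125·2.5 = -1.1875
Step 4: E′(-1.1875) = 1.25; s₄ = -1.1875 − 0.125·1.25 = -1.34375
E(-1.34375) = 4.548828125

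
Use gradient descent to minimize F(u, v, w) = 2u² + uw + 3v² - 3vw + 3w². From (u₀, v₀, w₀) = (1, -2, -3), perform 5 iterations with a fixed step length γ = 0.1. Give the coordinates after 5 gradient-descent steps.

(0.33882, -0.4823, -0.53324)

∇F = (4u + w, 6v - 3w, u - 3v + 6w)
Step 1: at (1, -2, -3), ∇F = (1, -3, -11) → (1, -2, -3) − 0.1·(1, -3, -11) = (0.9, -1.7, -1.9)
Step 2: at (0.9, -1.7, -1.9), ∇F = (1.7, -4.5, -5.4) → (0.9, -1.7, -1.9) − 0.1·(1.7, -4.5, -5.4) = (0.73, -1.25, -1.36)
Step 3: at (0.73, -1.25, -1.36), ∇F = (1.56, -3.42, -3.68) → (0.73, -1.25, -1.36) − 0.1·(1.56, -3.42, -3.68) = (0.574, -0.908, -0.992)
Step 4: at (0.574, -0.908, -0.992), ∇F = (1.304, -2.472, -2.654) → (0.574, -0.908, -0.992) − 0.1·(1.304, -2.472, -2.654) = (0.4436, -0.6608, -0.7266)
Step 5: at (0.4436, -0.6608, -0.7266), ∇F = (1.0478, -1.785, -1.9336) → (0.4436, -0.6608, -0.7266) − 0.1·(1.0478, -1.785, -1.9336) = (0.33882, -0.4823, -0.53324)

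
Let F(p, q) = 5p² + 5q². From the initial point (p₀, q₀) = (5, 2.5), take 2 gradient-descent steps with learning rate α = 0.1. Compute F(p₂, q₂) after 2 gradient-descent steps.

0

∇F = (10p, 10q)
Step 1: at (5, 2.5), ∇F = (50, 25) → (5, 2.5) − 0.1·(50, 25) = (0, 0)
Step 2: at (0, 0), ∇F = (0, 0) → (0, 0) − 0.1·(0, 0) = (0, 0)
F(0, 0) = 0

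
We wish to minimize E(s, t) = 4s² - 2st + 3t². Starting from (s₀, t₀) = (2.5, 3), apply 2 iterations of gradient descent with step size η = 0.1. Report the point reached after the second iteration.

∇E = (8s - 2t, -2s + 6t)
Step 1: at (2.5, 3), ∇E = (14, 13) → (2.5, 3) − 0.1·(14, 13) = (1.1, 1.7)
Step 2: at (1.1, 1.7), ∇E = (5.4, 8) → (1.1, 1.7) − 0.1·(5.4, 8) = (0.56, 0.9)

(0.56, 0.9)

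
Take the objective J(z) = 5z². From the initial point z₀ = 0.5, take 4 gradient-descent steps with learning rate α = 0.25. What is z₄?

J′(z) = 10z
Step 1: J′(0.5) = 5; z₁ = 0.5 − 0.25·5 = -0.75
Step 2: J′(-0.75) = -7.5; z₂ = -0.75 − 0.25·(-7.5) = 1.125
Step 3: J′(1.125) = 11.25; z₃ = 1.125 − 0.25·11.25 = -1.6875
Step 4: J′(-1.6875) = -16.875; z₄ = -1.6875 − 0.25·(-16.875) = 2.53125

2.53125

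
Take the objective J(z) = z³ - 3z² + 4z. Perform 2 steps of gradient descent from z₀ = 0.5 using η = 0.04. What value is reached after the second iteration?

J′(z) = 3z² - 6z + 4
Step 1: J′(0.5) = 1.75; z₁ = 0.5 − 0.04·1.75 = 0.43
Step 2: J′(0.43) = 1.9747; z₂ = 0.43 − 0.04·1.9747 = 0.351012

0.351012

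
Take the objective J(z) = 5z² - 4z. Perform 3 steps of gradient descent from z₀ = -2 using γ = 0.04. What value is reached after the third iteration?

-0.1184

J′(z) = 10z - 4
z₁ = -2 − 0.04·(-24) = -1.04
z₂ = -1.04 − 0.04·(-14.4) = -0.464
z₃ = -0.464 − 0.04·(-8.64) = -0.1184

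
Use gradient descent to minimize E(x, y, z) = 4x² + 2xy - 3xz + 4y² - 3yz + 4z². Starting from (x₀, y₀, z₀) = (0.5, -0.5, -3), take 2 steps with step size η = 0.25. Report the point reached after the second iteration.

(5.75, 5.5, -6.375)

∇E = (8x + 2y - 3z, 2x + 8y - 3z, -3x - 3y + 8z)
(x₁, y₁, z₁) = (0.5, -0.5, -3) − 0.25·(12, 6, -24) = (-2.5, -2, 3)
(x₂, y₂, z₂) = (-2.5, -2, 3) − 0.25·(-33, -30, 37.5) = (5.75, 5.5, -6.375)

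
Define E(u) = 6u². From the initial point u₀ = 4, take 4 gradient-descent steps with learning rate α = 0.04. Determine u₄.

E′(u) = 12u
u₁ = 4 − 0.04·48 = 2.08
u₂ = 2.08 − 0.04·24.96 = 1.0816
u₃ = 1.0816 − 0.04·12.9792 = 0.562432
u₄ = 0.562432 − 0.04·6.749184 = 0.29246464

0.29246464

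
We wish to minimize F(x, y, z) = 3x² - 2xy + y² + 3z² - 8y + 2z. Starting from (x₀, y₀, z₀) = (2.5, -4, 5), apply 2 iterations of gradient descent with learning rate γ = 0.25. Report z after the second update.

1

∇F = (6x - 2y, -2x + 2y - 8, 6z + 2)
(x₁, y₁, z₁) = (2.5, -4, 5) − 0.25·(23, -21, 32) = (-3.25, 1.25, -3)
(x₂, y₂, z₂) = (-3.25, 1.25, -3) − 0.25·(-22, 1, -16) = (2.25, 1, 1)
z = 1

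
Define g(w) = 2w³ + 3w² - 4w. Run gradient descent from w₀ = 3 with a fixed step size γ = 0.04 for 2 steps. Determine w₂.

0.353984

g′(w) = 6w² + 6w - 4
Step 1: g′(3) = 68; w₁ = 3 − 0.04·68 = 0.28
Step 2: g′(0.28) = -1.8496; w₂ = 0.28 − 0.04·(-1.8496) = 0.353984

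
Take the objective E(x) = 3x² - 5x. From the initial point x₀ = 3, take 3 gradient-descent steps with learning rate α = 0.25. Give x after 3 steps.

0.5625

E′(x) = 6x - 5
Step 1: E′(3) = 13; x₁ = 3 − 0.25·13 = -0.25
Step 2: E′(-0.25) = -6.5; x₂ = -0.25 − 0.25·(-6.5) = 1.375
Step 3: E′(1.375) = 3.25; x₃ = 1.375 − 0.25·3.25 = 0.5625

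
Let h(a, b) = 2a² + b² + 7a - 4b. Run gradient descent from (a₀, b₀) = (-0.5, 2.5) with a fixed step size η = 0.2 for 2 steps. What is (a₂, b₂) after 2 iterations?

(-1.7, 2.18)

∇h = (4a + 7, 2b - 4)
(a₁, b₁) = (-0.5, 2.5) − 0.2·(5, 1) = (-1.5, 2.3)
(a₂, b₂) = (-1.5, 2.3) − 0.2·(1, 0.6) = (-1.7, 2.18)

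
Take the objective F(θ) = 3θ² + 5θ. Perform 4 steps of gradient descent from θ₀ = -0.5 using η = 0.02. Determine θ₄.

F′(θ) = 6θ + 5
Step 1: F′(-0.5) = 2; θ₁ = -0.5 − 0.02·2 = -0.54
Step 2: F′(-0.54) = 1.76; θ₂ = -0.54 − 0.02·1.76 = -0.5752
Step 3: F′(-0.5752) = 1.5488; θ₃ = -0.5752 − 0.02·1.5488 = -0.606176
Step 4: F′(-0.606176) = 1.362944; θ₄ = -0.606176 − 0.02·1.362944 = -0.63343488

-0.63343488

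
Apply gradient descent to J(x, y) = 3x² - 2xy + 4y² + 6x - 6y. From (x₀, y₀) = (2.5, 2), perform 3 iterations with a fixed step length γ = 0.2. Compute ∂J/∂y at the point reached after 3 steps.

2.424

∇J = (6x - 2y + 6, -2x + 8y - 6)
Step 1: at (2.5, 2), ∇J = (17, 5) → (2.5, 2) − 0.2·(17, 5) = (-0.9, 1)
Step 2: at (-0.9, 1), ∇J = (-1.4, 3.8) → (-0.9, 1) − 0.2·(-1.4, 3.8) = (-0.62, 0.24)
Step 3: at (-0.62, 0.24), ∇J = (1.8, -2.84) → (-0.62, 0.24) − 0.2·(1.8, -2.84) = (-0.98, 0.808)
∂J/∂y at (-0.98, 0.808) = 2.424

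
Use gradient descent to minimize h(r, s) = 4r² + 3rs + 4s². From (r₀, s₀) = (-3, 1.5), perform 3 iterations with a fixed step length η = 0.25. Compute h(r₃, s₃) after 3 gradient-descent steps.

177.7291259765625

∇h = (8r + 3s, 3r + 8s)
Step 1: at (-3, 1.5), ∇h = (-19.5, 3) → (-3, 1.5) − 0.25·(-19.5, 3) = (1.875, 0.75)
Step 2: at (1.875, 0.75), ∇h = (17.25, 11.625) → (1.875, 0.75) − 0.25·(17.25, 11.625) = (-2.4375, -2.15625)
Step 3: at (-2.4375, -2.15625), ∇h = (-25.96875, -24.5625) → (-2.4375, -2.15625) − 0.25·(-25.96875, -24.5625) = (4.0546875, 3.984375)
h(4.0546875, 3.984375) = 177.7291259765625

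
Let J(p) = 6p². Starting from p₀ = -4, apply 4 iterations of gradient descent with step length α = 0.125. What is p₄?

-0.25

J′(p) = 12p
p₁ = -4 − 0.125·(-48) = 2
p₂ = 2 − 0.125·24 = -1
p₃ = -1 − 0.125·(-12) = 0.5
p₄ = 0.5 − 0.125·6 = -0.25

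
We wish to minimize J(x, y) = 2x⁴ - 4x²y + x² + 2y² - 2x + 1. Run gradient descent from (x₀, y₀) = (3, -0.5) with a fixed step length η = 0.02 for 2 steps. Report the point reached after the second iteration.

(-0.89687296, 0.454368)

∇J = (8x³ - 8xy + 2x - 2, -4x² + 4y)
Step 1: at (3, -0.5), ∇J = (232, -38) → (3, -0.5) − 0.02·(232, -38) = (-1.64, 0.26)
Step 2: at (-1.64, 0.26), ∇J = (-37.156352, -9.7184) → (-1.64, 0.26) − 0.02·(-37.156352, -9.7184) = (-0.89687296, 0.454368)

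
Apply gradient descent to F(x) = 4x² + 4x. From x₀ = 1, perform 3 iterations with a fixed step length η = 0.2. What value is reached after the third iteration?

F′(x) = 8x + 4
Step 1: F′(1) = 12; x₁ = 1 − 0.2·12 = -1.4
Step 2: F′(-1.4) = -7.2; x₂ = -1.4 − 0.2·(-7.2) = 0.04
Step 3: F′(0.04) = 4.32; x₃ = 0.04 − 0.2·4.32 = -0.824

-0.824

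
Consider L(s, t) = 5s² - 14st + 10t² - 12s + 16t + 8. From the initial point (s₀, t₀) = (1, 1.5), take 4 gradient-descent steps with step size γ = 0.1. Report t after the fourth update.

17.3032

∇L = (10s - 14t - 12, -14s + 20t + 16)
(s₁, t₁) = (1, 1.5) − 0.1·(-23, 32) = (3.3, -1.7)
(s₂, t₂) = (3.3, -1.7) − 0.1·(44.8, -64.2) = (-1.18, 4.72)
(s₃, t₃) = (-1.18, 4.72) − 0.1·(-89.88, 126.92) = (7.808, -7.972)
(s₄, t₄) = (7.808, -7.972) − 0.1·(177.688, -252.752) = (-9.9608, 17.3032)
t = 17.3032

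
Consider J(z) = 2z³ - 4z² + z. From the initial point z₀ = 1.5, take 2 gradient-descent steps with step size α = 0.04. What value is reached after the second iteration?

1.3376

J′(z) = 6z² - 8z + 1
Step 1: J′(1.5) = 2.5; z₁ = 1.5 − 0.04·2.5 = 1.4
Step 2: J′(1.4) = 1.56; z₂ = 1.4 − 0.04·1.56 = 1.3376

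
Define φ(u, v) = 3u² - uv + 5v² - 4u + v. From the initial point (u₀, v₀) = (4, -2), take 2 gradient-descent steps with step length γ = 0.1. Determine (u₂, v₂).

(1.15, 0.08)

∇φ = (6u - v - 4, -u + 10v + 1)
Step 1: at (4, -2), ∇φ = (22, -23) → (4, -2) − 0.1·(22, -23) = (1.8, 0.3)
Step 2: at (1.8, 0.3), ∇φ = (6.5, 2.2) → (1.8, 0.3) − 0.1·(6.5, 2.2) = (1.15, 0.08)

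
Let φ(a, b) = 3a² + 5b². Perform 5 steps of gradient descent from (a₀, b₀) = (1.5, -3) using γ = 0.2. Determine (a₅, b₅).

∇φ = (6a, 10b)
(a₁, b₁) = (1.5, -3) − 0.2·(9, -30) = (-0.3, 3)
(a₂, b₂) = (-0.3, 3) − 0.2·(-1.8, 30) = (0.06, -3)
(a₃, b₃) = (0.06, -3) − 0.2·(0.36, -30) = (-0.012, 3)
(a₄, b₄) = (-0.012, 3) − 0.2·(-0.072, 30) = (0.0024, -3)
(a₅, b₅) = (0.0024, -3) − 0.2·(0.0144, -30) = (-0.00048, 3)

(-0.00048, 3)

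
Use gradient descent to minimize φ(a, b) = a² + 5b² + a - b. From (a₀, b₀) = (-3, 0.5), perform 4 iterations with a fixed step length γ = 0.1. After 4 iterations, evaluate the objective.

0.748576

∇φ = (2a + 1, 10b - 1)
(a₁, b₁) = (-3, 0.5) − 0.1·(-5, 4) = (-2.5, 0.1)
(a₂, b₂) = (-2.5, 0.1) − 0.1·(-4, 0) = (-2.1, 0.1)
(a₃, b₃) = (-2.1, 0.1) − 0.1·(-3.2, 0) = (-1.78, 0.1)
(a₄, b₄) = (-1.78, 0.1) − 0.1·(-2.56, 0) = (-1.524, 0.1)
φ(-1.524, 0.1) = 0.748576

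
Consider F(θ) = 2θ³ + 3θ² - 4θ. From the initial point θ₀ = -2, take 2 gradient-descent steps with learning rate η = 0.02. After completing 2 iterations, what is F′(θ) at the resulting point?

F′(θ) = 6θ² + 6θ - 4
Step 1: F′(-2) = 8; θ₁ = -2 − 0.02·8 = -2.16
Step 2: F′(-2.16) = 11.0336; θ₂ = -2.16 − 0.02·11.0336 = -2.380672
F′(θ) at (-2.380672) = 15.721563029504

15.721563029504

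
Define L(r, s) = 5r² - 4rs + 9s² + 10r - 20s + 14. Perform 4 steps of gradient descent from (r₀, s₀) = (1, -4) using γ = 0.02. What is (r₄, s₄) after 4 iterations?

∇L = (10r - 4s + 10, -4r + 18s - 20)
Step 1: at (1, -4), ∇L = (36, -96) → (1, -4) − 0.02·(36, -96) = (0.28, -2.08)
Step 2: at (0.28, -2.08), ∇L = (21.12, -58.56) → (0.28, -2.08) − 0.02·(21.12, -58.56) = (-0.1424, -0.9088)
Step 3: at (-0.1424, -0.9088), ∇L = (12.2112, -35.7888) → (-0.1424, -0.9088) − 0.02·(12.2112, -35.7888) = (-0.386624, -0.193024)
Step 4: at (-0.386624, -0.193024), ∇L = (6.905856, -21.927936) → (-0.386624, -0.193024) − 0.02·(6.905856, -21.927936) = (-0.52474112, 0.24553472)

(-0.52474112, 0.24553472)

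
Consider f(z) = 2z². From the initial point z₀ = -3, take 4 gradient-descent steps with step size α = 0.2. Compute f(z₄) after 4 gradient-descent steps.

f′(z) = 4z
z₁ = -3 − 0.2·(-12) = -0.6
z₂ = -0.6 − 0.2·(-2.4) = -0.12
z₃ = -0.12 − 0.2·(-0.48) = -0.024
z₄ = -0.024 − 0.2·(-0.096) = -0.0048
f(-0.0048) = 0.00004608

0.00004608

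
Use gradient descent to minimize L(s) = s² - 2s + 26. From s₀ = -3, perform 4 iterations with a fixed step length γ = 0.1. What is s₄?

-0.6384

L′(s) = 2s - 2
s₁ = -3 − 0.1·(-8) = -2.2
s₂ = -2.2 − 0.1·(-6.4) = -1.56
s₃ = -1.56 − 0.1·(-5.12) = -1.048
s₄ = -1.048 − 0.1·(-4.096) = -0.6384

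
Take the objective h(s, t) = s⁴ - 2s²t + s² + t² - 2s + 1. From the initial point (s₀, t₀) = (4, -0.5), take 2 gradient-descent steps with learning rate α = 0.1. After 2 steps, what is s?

∇h = (4s³ - 4st + 2s - 2, -2s² + 2t)
Step 1: at (4, -0.5), ∇h = (270, -33) → (4, -0.5) − 0.1·(270, -33) = (-23, 2.8)
Step 2: at (-23, 2.8), ∇h = (-48458.4, -1052.4) → (-23, 2.8) − 0.1·(-48458.4, -1052.4) = (4822.84, 108.04)
s = 4822.84

4822.84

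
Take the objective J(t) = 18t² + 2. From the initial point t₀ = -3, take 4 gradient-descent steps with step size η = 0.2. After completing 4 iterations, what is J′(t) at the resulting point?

J′(t) = 36t
Step 1: J′(-3) = -108; t₁ = -3 − 0.2·(-108) = 18.6
Step 2: J′(18.6) = 669.6; t₂ = 18.6 − 0.2·669.6 = -115.32
Step 3: J′(-115.32) = -4151.52; t₃ = -115.32 − 0.2·(-4151.52) = 714.984
Step 4: J′(714.984) = 25739.424; t₄ = 714.984 − 0.2·25739.424 = -4432.9008
J′(t) at (-4432.9008) = -159584.4288

-159584.4288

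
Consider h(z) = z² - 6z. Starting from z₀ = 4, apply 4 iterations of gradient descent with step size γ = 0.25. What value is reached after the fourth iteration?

h′(z) = 2z - 6
z₁ = 4 − 0.25·2 = 3.5
z₂ = 3.5 − 0.25·1 = 3.25
z₃ = 3.25 − 0.25·0.5 = 3.125
z₄ = 3.125 − 0.25·0.25 = 3.0625

3.0625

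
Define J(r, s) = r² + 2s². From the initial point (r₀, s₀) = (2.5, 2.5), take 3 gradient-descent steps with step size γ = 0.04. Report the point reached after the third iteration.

(1.94672, 1.48176)

∇J = (2r, 4s)
Step 1: at (2.5, 2.5), ∇J = (5, 10) → (2.5, 2.5) − 0.04·(5, 10) = (2.3, 2.1)
Step 2: at (2.3, 2.1), ∇J = (4.6, 8.4) → (2.3, 2.1) − 0.04·(4.6, 8.4) = (2.116, 1.764)
Step 3: at (2.116, 1.764), ∇J = (4.232, 7.056) → (2.116, 1.764) − 0.04·(4.232, 7.056) = (1.94672, 1.48176)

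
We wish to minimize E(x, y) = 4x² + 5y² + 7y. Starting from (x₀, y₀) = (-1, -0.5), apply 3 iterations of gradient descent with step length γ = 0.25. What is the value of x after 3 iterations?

1

∇E = (8x, 10y + 7)
Step 1: at (-1, -0.5), ∇E = (-8, 2) → (-1, -0.5) − 0.25·(-8, 2) = (1, -1)
Step 2: at (1, -1), ∇E = (8, -3) → (1, -1) − 0.25·(8, -3) = (-1, -0.25)
Step 3: at (-1, -0.25), ∇E = (-8, 4.5) → (-1, -0.25) − 0.25·(-8, 4.5) = (1, -1.375)
x = 1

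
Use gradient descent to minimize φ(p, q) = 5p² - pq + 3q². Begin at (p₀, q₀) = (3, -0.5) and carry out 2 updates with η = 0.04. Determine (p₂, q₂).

∇φ = (10p - q, -p + 6q)
(p₁, q₁) = (3, -0.5) − 0.04·(30.5, -6) = (1.78, -0.26)
(p₂, q₂) = (1.78, -0.26) − 0.04·(18.06, -3.34) = (1.0576, -0.1264)

(1.0576, -0.1264)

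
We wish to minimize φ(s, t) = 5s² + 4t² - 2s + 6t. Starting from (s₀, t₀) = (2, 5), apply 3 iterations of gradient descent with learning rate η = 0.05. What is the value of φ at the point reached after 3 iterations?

3.973381

∇φ = (10s - 2, 8t + 6)
(s₁, t₁) = (2, 5) − 0.05·(18, 46) = (1.1, 2.7)
(s₂, t₂) = (1.1, 2.7) − 0.05·(9, 27.6) = (0.65, 1.32)
(s₃, t₃) = (0.65, 1.32) − 0.05·(4.5, 16.56) = (0.425, 0.492)
φ(0.425, 0.492) = 3.973381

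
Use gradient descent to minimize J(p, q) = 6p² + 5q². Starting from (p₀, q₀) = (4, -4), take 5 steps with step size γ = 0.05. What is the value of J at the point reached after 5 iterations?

∇J = (12p, 10q)
Step 1: at (4, -4), ∇J = (48, -40) → (4, -4) − 0.05·(48, -40) = (1.6, -2)
Step 2: at (1.6, -2), ∇J = (19.2, -20) → (1.6, -2) − 0.05·(19.2, -20) = (0.64, -1)
Step 3: at (0.64, -1), ∇J = (7.68, -10) → (0.64, -1) − 0.05·(7.68, -10) = (0.256, -0.5)
Step 4: at (0.256, -0.5), ∇J = (3.072, -5) → (0.256, -0.5) − 0.05·(3.072, -5) = (0.1024, -0.25)
Step 5: at (0.1024, -0.25), ∇J = (1.2288, -2.5) → (0.1024, -0.25) − 0.05·(1.2288, -2.5) = (0.04096, -0.125)
J(0.04096, -0.125) = 0.0881913296

0.0881913296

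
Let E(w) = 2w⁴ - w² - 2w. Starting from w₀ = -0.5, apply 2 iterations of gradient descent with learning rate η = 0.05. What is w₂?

E′(w) = 8w³ - 2w - 2
w₁ = -0.5 − 0.05·(-2) = -0.4
w₂ = -0.4 − 0.05·(-1.712) = -0.3144

-0.3144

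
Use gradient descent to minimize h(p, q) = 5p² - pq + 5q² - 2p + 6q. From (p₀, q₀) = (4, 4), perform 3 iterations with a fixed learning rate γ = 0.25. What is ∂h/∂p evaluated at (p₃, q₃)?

∇h = (10p - q - 2, -p + 10q + 6)
(p₁, q₁) = (4, 4) − 0.25·(34, 42) = (-4.5, -6.5)
(p₂, q₂) = (-4.5, -6.5) − 0.25·(-40.5, -54.5) = (5.625, 7.125)
(p₃, q₃) = (5.625, 7.125) − 0.25·(47.125, 71.625) = (-6.15625, -10.78125)
∂h/∂p at (-6.15625, -10.78125) = -52.78125

-52.78125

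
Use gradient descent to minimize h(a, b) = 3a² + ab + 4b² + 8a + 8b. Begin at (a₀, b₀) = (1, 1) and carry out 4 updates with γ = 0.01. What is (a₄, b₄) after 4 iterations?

∇h = (6a + b + 8, a + 8b + 8)
Step 1: at (1, 1), ∇h = (15, 17) → (1, 1) − 0.01·(15, 17) = (0.85, 0.83)
Step 2: at (0.85, 0.83), ∇h = (13.93, 15.49) → (0.85, 0.83) − 0.01·(13.93, 15.49) = (0.7107, 0.6751)
Step 3: at (0.7107, 0.6751), ∇h = (12.9393, 14.1115) → (0.7107, 0.6751) − 0.01·(12.9393, 14.1115) = (0.581307, 0.533985)
Step 4: at (0.581307, 0.533985), ∇h = (12.021827, 12.853187) → (0.581307, 0.533985) − 0.01·(12.021827, 12.853187) = (0.46108873, 0.40545313)

(0.46108873, 0.40545313)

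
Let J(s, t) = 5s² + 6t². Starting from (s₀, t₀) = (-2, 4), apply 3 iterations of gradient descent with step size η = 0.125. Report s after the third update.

∇J = (10s, 12t)
Step 1: at (-2, 4), ∇J = (-20, 48) → (-2, 4) − 0.125·(-20, 48) = (0.5, -2)
Step 2: at (0.5, -2), ∇J = (5, -24) → (0.5, -2) − 0.125·(5, -24) = (-0.125, 1)
Step 3: at (-0.125, 1), ∇J = (-1.25, 12) → (-0.125, 1) − 0.125·(-1.25, 12) = (0.03125, -0.5)
s = 0.03125

0.03125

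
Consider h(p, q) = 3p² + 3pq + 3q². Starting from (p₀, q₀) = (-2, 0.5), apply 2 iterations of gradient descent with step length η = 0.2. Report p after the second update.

-0.68

∇h = (6p + 3q, 3p + 6q)
(p₁, q₁) = (-2, 0.5) − 0.2·(-10.5, -3) = (0.1, 1.1)
(p₂, q₂) = (0.1, 1.1) − 0.2·(3.9, 6.9) = (-0.68, -0.28)
p = -0.68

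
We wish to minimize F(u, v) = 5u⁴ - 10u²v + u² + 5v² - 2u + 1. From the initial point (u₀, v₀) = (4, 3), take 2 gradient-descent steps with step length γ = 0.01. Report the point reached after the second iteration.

(42.0508272, 8.04316)

∇F = (20u³ - 20uv + 2u - 2, -10u² + 10v)
(u₁, v₁) = (4, 3) − 0.01·(1046, -130) = (-6.46, 4.3)
(u₂, v₂) = (-6.46, 4.3) − 0.01·(-4851.08272, -374.316) = (42.0508272, 8.04316)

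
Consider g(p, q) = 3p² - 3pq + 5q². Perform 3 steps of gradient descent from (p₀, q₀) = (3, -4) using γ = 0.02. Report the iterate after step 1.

∇g = (6p - 3q, -3p + 10q)
(p₁, q₁) = (3, -4) − 0.02·(30, -49) = (2.4, -3.02)

(2.4, -3.02)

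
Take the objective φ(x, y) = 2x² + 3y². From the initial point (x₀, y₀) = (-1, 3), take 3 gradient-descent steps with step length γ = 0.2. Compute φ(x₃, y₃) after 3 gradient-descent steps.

∇φ = (4x, 6y)
Step 1: at (-1, 3), ∇φ = (-4, 18) → (-1, 3) − 0.2·(-4, 18) = (-0.2, -0.6)
Step 2: at (-0.2, -0.6), ∇φ = (-0.8, -3.6) → (-0.2, -0.6) − 0.2·(-0.8, -3.6) = (-0.04, 0.12)
Step 3: at (-0.04, 0.12), ∇φ = (-0.16, 0.72) → (-0.04, 0.12) − 0.2·(-0.16, 0.72) = (-0.008, -0.024)
φ(-0.008, -0.024) = 0.001856

0.001856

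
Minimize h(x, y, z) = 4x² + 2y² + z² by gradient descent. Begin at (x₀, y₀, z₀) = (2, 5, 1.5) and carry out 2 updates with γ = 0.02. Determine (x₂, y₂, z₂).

∇h = (8x, 4y, 2z)
Step 1: at (2, 5, 1.5), ∇h = (16, 20, 3) → (2, 5, 1.5) − 0.02·(16, 20, 3) = (1.68, 4.6, 1.44)
Step 2: at (1.68, 4.6, 1.44), ∇h = (13.44, 18.4, 2.88) → (1.68, 4.6, 1.44) − 0.02·(13.44, 18.4, 2.88) = (1.4112, 4.232, 1.3824)

(1.4112, 4.232, 1.3824)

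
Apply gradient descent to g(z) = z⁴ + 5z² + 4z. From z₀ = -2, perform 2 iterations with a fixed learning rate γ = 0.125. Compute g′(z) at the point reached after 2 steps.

-150712.5

g′(z) = 4z³ + 10z + 4
z₁ = -2 − 0.125·(-48) = 4
z₂ = 4 − 0.125·300 = -33.5
g′(z) at (-33.5) = -150712.5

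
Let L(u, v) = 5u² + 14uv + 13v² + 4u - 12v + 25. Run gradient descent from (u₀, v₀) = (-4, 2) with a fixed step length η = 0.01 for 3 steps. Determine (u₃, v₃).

∇L = (10u + 14v + 4, 14u + 26v - 12)
Step 1: at (-4, 2), ∇L = (-8, -16) → (-4, 2) − 0.01·(-8, -16) = (-3.92, 2.16)
Step 2: at (-3.92, 2.16), ∇L = (-4.96, -10.72) → (-3.92, 2.16) − 0.01·(-4.96, -10.72) = (-3.8704, 2.2672)
Step 3: at (-3.8704, 2.2672), ∇L = (-2.9632, -7.2384) → (-3.8704, 2.2672) − 0.01·(-2.9632, -7.2384) = (-3.840768, 2.339584)

(-3.840768, 2.339584)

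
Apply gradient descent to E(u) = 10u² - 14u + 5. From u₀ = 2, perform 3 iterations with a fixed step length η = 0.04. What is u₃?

E′(u) = 20u - 14
u₁ = 2 − 0.04·26 = 0.96
u₂ = 0.96 − 0.04·5.2 = 0.752
u₃ = 0.752 − 0.04·1.04 = 0.7104

0.7104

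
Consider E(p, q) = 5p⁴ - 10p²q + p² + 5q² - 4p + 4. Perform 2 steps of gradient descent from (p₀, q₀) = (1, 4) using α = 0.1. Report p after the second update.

∇E = (20p³ - 20pq + 2p - 4, -10p² + 10q)
(p₁, q₁) = (1, 4) − 0.1·(-62, 30) = (7.2, 1)
(p₂, q₂) = (7.2, 1) − 0.1·(7331.36, -508.4) = (-725.936, 51.84)
p = -725.936

-725.936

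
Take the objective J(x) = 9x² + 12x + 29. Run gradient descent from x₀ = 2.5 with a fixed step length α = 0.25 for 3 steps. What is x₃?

-136.4375

J′(x) = 18x + 12
x₁ = 2.5 − 0.25·57 = -11.75
x₂ = -11.75 − 0.25·(-199.5) = 38.125
x₃ = 38.125 − 0.25·698.25 = -136.4375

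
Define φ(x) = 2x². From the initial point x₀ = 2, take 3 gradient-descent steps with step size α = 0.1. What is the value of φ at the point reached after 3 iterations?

φ′(x) = 4x
x₁ = 2 − 0.1·8 = 1.2
x₂ = 1.2 − 0.1·4.8 = 0.72
x₃ = 0.72 − 0.1·2.88 = 0.432
φ(0.432) = 0.373248

0.373248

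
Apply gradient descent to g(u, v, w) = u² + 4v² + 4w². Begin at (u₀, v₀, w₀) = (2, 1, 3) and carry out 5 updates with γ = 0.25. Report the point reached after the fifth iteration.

(0.0625, -1, -3)

∇g = (2u, 8v, 8w)
Step 1: at (2, 1, 3), ∇g = (4, 8, 24) → (2, 1, 3) − 0.25·(4, 8, 24) = (1, -1, -3)
Step 2: at (1, -1, -3), ∇g = (2, -8, -24) → (1, -1, -3) − 0.25·(2, -8, -24) = (0.5, 1, 3)
Step 3: at (0.5, 1, 3), ∇g = (1, 8, 24) → (0.5, 1, 3) − 0.25·(1, 8, 24) = (0.25, -1, -3)
Step 4: at (0.25, -1, -3), ∇g = (0.5, -8, -24) → (0.25, -1, -3) − 0.25·(0.5, -8, -24) = (0.125, 1, 3)
Step 5: at (0.125, 1, 3), ∇g = (0.25, 8, 24) → (0.125, 1, 3) − 0.25·(0.25, 8, 24) = (0.0625, -1, -3)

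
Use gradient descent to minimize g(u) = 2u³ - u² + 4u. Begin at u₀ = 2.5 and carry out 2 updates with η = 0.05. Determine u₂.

0.4058125

g′(u) = 6u² - 2u + 4
u₁ = 2.5 − 0.05·36.5 = 0.675
u₂ = 0.675 − 0.05·5.38375 = 0.4058125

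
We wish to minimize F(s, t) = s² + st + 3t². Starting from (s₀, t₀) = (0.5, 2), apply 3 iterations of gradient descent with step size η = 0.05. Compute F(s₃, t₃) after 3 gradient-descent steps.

1.40794194140625

∇F = (2s + t, s + 6t)
Step 1: at (0.5, 2), ∇F = (3, 12.5) → (0.5, 2) − 0.05·(3, 12.5) = (0.35, 1.375)
Step 2: at (0.35, 1.375), ∇F = (2.075, 8.6) → (0.35, 1.375) − 0.05·(2.075, 8.6) = (0.24625, 0.945)
Step 3: at (0.24625, 0.945), ∇F = (1.4375, 5.91625) → (0.24625, 0.945) − 0.05·(1.4375, 5.91625) = (0.174375, 0.6491875)
F(0.174375, 0.6491875) = 1.40794194140625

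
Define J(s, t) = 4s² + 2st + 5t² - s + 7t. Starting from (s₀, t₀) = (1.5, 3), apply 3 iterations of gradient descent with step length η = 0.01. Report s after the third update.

1.052204

∇J = (8s + 2t - 1, 2s + 10t + 7)
(s₁, t₁) = (1.5, 3) − 0.01·(17, 40) = (1.33, 2.6)
(s₂, t₂) = (1.33, 2.6) − 0.01·(14.84, 35.66) = (1.1816, 2.2434)
(s₃, t₃) = (1.1816, 2.2434) − 0.01·(12.9396, 31.7972) = (1.052204, 1.925428)
s = 1.052204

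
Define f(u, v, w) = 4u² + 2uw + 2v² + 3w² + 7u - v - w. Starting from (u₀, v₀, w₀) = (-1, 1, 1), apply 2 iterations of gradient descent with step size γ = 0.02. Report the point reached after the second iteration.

(-1.0344, 0.8848, 0.888)

∇f = (8u + 2w + 7, 4v - 1, 2u + 6w - 1)
Step 1: at (-1, 1, 1), ∇f = (1, 3, 3) → (-1, 1, 1) − 0.02·(1, 3, 3) = (-1.02, 0.94, 0.94)
Step 2: at (-1.02, 0.94, 0.94), ∇f = (0.72, 2.76, 2.6) → (-1.02, 0.94, 0.94) − 0.02·(0.72, 2.76, 2.6) = (-1.0344, 0.8848, 0.888)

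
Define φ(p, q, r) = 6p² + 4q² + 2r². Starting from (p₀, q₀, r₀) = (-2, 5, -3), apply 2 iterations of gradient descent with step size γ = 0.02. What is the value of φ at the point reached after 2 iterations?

70.68913152

∇φ = (12p, 8q, 4r)
Step 1: at (-2, 5, -3), ∇φ = (-24, 40, -12) → (-2, 5, -3) − 0.02·(-24, 40, -12) = (-1.52, 4.2, -2.76)
Step 2: at (-1.52, 4.2, -2.76), ∇φ = (-18.24, 33.6, -11.04) → (-1.52, 4.2, -2.76) − 0.02·(-18.24, 33.6, -11.04) = (-1.1552, 3.528, -2.5392)
φ(-1.1552, 3.528, -2.5392) = 70.68913152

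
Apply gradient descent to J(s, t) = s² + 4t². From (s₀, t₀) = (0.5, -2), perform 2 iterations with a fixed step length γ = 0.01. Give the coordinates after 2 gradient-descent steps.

∇J = (2s, 8t)
Step 1: at (0.5, -2), ∇J = (1, -16) → (0.5, -2) − 0.01·(1, -16) = (0.49, -1.84)
Step 2: at (0.49, -1.84), ∇J = (0.98, -14.72) → (0.49, -1.84) − 0.01·(0.98, -14.72) = (0.4802, -1.6928)

(0.4802, -1.6928)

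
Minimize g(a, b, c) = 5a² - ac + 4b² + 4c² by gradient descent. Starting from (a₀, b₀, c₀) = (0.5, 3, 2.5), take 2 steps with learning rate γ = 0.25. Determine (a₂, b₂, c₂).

(-0.40625, 3, 2.34375)

∇g = (10a - c, 8b, -a + 8c)
(a₁, b₁, c₁) = (0.5, 3, 2.5) − 0.25·(2.5, 24, 19.5) = (-0.125, -3, -2.375)
(a₂, b₂, c₂) = (-0.125, -3, -2.375) − 0.25·(1.125, -24, -18.875) = (-0.40625, 3, 2.34375)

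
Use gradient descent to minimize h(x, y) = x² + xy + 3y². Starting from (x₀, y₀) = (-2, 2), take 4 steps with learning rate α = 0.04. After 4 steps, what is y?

0.87179264

∇h = (2x + y, x + 6y)
Step 1: at (-2, 2), ∇h = (-2, 10) → (-2, 2) − 0.04·(-2, 10) = (-1.92, 1.6)
Step 2: at (-1.92, 1.6), ∇h = (-2.24, 7.68) → (-1.92, 1.6) − 0.04·(-2.24, 7.68) = (-1.8304, 1.2928)
Step 3: at (-1.8304, 1.2928), ∇h = (-2.368, 5.9264) → (-1.8304, 1.2928) − 0.04·(-2.368, 5.9264) = (-1.73568, 1.055744)
Step 4: at (-1.73568, 1.055744), ∇h = (-2.415616, 4.598784) → (-1.73568, 1.055744) − 0.04·(-2.415616, 4.598784) = (-1.63905536, 0.87179264)
y = 0.87179264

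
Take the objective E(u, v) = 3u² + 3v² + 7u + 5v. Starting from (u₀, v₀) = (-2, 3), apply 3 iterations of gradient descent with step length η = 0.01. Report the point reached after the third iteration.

(-1.85882, 2.350572)

∇E = (6u + 7, 6v + 5)
Step 1: at (-2, 3), ∇E = (-5, 23) → (-2, 3) − 0.01·(-5, 23) = (-1.95, 2.77)
Step 2: at (-1.95, 2.77), ∇E = (-4.7, 21.62) → (-1.95, 2.77) − 0.01·(-4.7, 21.62) = (-1.903, 2.5538)
Step 3: at (-1.903, 2.5538), ∇E = (-4.418, 20.3228) → (-1.903, 2.5538) − 0.01·(-4.418, 20.3228) = (-1.85882, 2.350572)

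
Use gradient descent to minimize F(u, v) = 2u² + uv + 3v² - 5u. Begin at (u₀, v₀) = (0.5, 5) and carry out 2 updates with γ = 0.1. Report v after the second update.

∇F = (4u + v - 5, u + 6v)
(u₁, v₁) = (0.5, 5) − 0.1·(2, 30.5) = (0.3, 1.95)
(u₂, v₂) = (0.3, 1.95) − 0.1·(-1.85, 12) = (0.485, 0.75)
v = 0.75

0.75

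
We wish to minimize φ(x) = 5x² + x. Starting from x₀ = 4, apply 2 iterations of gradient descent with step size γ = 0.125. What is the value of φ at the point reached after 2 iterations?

φ′(x) = 10x + 1
Step 1: φ′(4) = 41; x₁ = 4 − 0.125·41 = -1.125
Step 2: φ′(-1.125) = -10.25; x₂ = -1.125 − 0.125·(-10.25) = 0.15625
φ(0.15625) = 0.2783203125

0.2783203125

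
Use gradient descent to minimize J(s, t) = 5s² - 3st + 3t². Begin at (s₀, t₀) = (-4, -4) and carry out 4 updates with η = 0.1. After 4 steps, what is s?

∇J = (10s - 3t, -3s + 6t)
Step 1: at (-4, -4), ∇J = (-28, -12) → (-4, -4) − 0.1·(-28, -12) = (-1.2, -2.8)
Step 2: at (-1.2, -2.8), ∇J = (-3.6, -13.2) → (-1.2, -2.8) − 0.1·(-3.6, -13.2) = (-0.84, -1.48)
Step 3: at (-0.84, -1.48), ∇J = (-3.96, -6.36) → (-0.84, -1.48) − 0.1·(-3.96, -6.36) = (-0.444, -0.844)
Step 4: at (-0.444, -0.844), ∇J = (-1.908, -3.732) → (-0.444, -0.844) − 0.1·(-1.908, -3.732) = (-0.2532, -0.4708)
s = -0.2532

-0.2532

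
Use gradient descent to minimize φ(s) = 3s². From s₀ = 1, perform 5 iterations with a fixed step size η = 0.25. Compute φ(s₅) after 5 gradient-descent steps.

0.0029296875

φ′(s) = 6s
Step 1: φ′(1) = 6; s₁ = 1 − 0.25·6 = -0.5
Step 2: φ′(-0.5) = -3; s₂ = -0.5 − 0.25·(-3) = 0.25
Step 3: φ′(0.25) = 1.5; s₃ = 0.25 − 0.25·1.5 = -0.125
Step 4: φ′(-0.125) = -0.75; s₄ = -0.125 − 0.25·(-0.75) = 0.0625
Step 5: φ′(0.0625) = 0.375; s₅ = 0.0625 − 0.25·0.375 = -0.03125
φ(-0.03125) = 0.0029296875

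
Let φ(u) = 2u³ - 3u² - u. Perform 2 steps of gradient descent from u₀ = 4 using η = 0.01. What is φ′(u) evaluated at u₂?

φ′(u) = 6u² - 6u - 1
u₁ = 4 − 0.01·71 = 3.29
u₂ = 3.29 − 0.01·44.2046 = 2.847954
φ′(u) at (2.847954) = 30.577327916696

30.577327916696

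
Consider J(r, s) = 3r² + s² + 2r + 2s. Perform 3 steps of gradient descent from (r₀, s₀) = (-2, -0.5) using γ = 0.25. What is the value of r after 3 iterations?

-0.125

∇J = (6r + 2, 2s + 2)
Step 1: at (-2, -0.5), ∇J = (-10, 1) → (-2, -0.5) − 0.25·(-10, 1) = (0.5, -0.75)
Step 2: at (0.5, -0.75), ∇J = (5, 0.5) → (0.5, -0.75) − 0.25·(5, 0.5) = (-0.75, -0.875)
Step 3: at (-0.75, -0.875), ∇J = (-2.5, 0.25) → (-0.75, -0.875) − 0.25·(-2.5, 0.25) = (-0.125, -0.9375)
r = -0.125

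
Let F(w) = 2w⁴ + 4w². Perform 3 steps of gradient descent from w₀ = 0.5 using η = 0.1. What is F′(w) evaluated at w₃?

0

F′(w) = 8w³ + 8w
w₁ = 0.5 − 0.1·5 = 0
w₂ = 0 − 0.1·0 = 0
w₃ = 0 − 0.1·0 = 0
F′(w) at (0) = 0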